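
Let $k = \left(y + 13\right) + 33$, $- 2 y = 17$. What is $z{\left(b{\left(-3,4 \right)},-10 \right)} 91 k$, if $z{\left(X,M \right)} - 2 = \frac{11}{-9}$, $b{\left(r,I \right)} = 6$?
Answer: $\frac{15925}{6} \approx 2654.2$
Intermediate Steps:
$y = - \frac{17}{2}$ ($y = \left(- \frac{1}{2}\right) 17 = - \frac{17}{2} \approx -8.5$)
$z{\left(X,M \right)} = \frac{7}{9}$ ($z{\left(X,M \right)} = 2 + \frac{11}{-9} = 2 + 11 \left(- \frac{1}{9}\right) = 2 - \frac{11}{9} = \frac{7}{9}$)
$k = \frac{75}{2}$ ($k = \left(- \frac{17}{2} + 13\right) + 33 = \frac{9}{2} + 33 = \frac{75}{2} \approx 37.5$)
$z{\left(b{\left(-3,4 \right)},-10 \right)} 91 k = \frac{7}{9} \cdot 91 \cdot \frac{75}{2} = \frac{637}{9} \cdot \frac{75}{2} = \frac{15925}{6}$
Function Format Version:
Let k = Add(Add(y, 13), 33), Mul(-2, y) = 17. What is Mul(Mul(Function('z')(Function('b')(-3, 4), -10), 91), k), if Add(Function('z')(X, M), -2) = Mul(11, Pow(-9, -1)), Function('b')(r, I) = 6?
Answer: Rational(15925, 6) ≈ 2654.2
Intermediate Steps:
y = Rational(-17, 2) (y = Mul(Rational(-1, 2), 17) = Rational(-17, 2) ≈ -8.5000)
Function('z')(X, M) = Rational(7, 9) (Function('z')(X, M) = Add(2, Mul(11, Pow(-9, -1))) = Add(2, Mul(11, Rational(-1, 9))) = Add(2, Rational(-11, 9)) = Rational(7, 9))
k = Rational(75, 2) (k = Add(Add(Rational(-17, 2), 13), 33) = Add(Rational(9, 2), 33) = Rational(75, 2) ≈ 37.500)
Mul(Mul(Function('z')(Function('b')(-3, 4), -10), 91), k) = Mul(Mul(Rational(7, 9), 91), Rational(75, 2)) = Mul(Rational(637, 9), Rational(75, 2)) = Rational(15925, 6)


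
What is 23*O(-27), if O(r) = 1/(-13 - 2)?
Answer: -23/15 ≈ -1.5333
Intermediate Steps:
O(r) = -1/15 (O(r) = 1/(-15) = -1/15)
23*O(-27) = 23*(-1/15) = -23/15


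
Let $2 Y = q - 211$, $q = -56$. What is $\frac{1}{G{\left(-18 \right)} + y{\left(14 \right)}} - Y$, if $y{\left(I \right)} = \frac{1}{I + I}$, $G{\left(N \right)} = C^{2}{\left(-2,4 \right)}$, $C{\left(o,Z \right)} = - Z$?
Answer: $\frac{119939}{898} \approx 133.56$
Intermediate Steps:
$G{\left(N \right)} = 16$ ($G{\left(N \right)} = \left(\left(-1\right) 4\right)^{2} = \left(-4\right)^{2} = 16$)
$y{\left(I \right)} = \frac{1}{2 I}$
$Y = - \frac{267}{2}$ ($Y = \frac{-56 - 211}{2} = \frac{1}{2} \left(-267\right) = - \frac{267}{2} \approx -133.5$)
$\frac{1}{G{\left(-18 \right)} + y{\left(14 \right)}} - Y = \frac{1}{16 + \frac{1}{2 \cdot 14}} - - \frac{267}{2} = \frac{1}{16 + \frac{1}{2} \cdot \frac{1}{14}} + \frac{267}{2} = \frac{1}{16 + \frac{1}{28}} + \frac{267}{2} = \frac{1}{\frac{449}{28}} + \frac{267}{2} = \frac{28}{449} + \frac{267}{2} = \frac{119939}{898}$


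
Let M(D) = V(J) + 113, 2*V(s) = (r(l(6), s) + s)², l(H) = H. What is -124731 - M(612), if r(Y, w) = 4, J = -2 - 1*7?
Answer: -249713/2 ≈ -1.2486e+5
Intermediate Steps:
J = -9 (J = -2 - 7 = -9)
V(s) = (4 + s)²/2
M(D) = 251/2 (M(D) = (4 - 9)²/2 + 113 = (½)*(-5)² + 113 = (½)*25 + 113 = 25/2 + 113 = 251/2)
-124731 - M(612) = -124731 - 1*251/2 = -124731 - 251/2 = -249713/2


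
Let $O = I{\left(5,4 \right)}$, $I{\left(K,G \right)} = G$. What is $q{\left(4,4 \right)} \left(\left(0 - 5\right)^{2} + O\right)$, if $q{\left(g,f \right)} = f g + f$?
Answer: $580$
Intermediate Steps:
$q{\left(g,f \right)} = f + f g$
$O = 4$
$q{\left(4,4 \right)} \left(\left(0 - 5\right)^{2} + O\right) = 4 \left(1 + 4\right) \left(\left(0 - 5\right)^{2} + 4\right) = 4 \cdot 5 \left(\left(-5\right)^{2} + 4\right) = 20 \left(25 + 4\right) = 20 \cdot 29 = 580$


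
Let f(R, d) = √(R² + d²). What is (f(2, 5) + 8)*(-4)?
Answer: -32 - 4*√29 ≈ -53.541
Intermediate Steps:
(f(2, 5) + 8)*(-4) = (√(2² + 5²) + 8)*(-4) = (√(4 + 25) + 8)*(-4) = (√29 + 8)*(-4) = (8 + √29)*(-4) = -32 - 4*√29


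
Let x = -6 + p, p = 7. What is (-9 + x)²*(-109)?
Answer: -6976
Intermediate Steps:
x = 1 (x = -6 + 7 = 1)
(-9 + x)²*(-109) = (-9 + 1)²*(-109) = (-8)²*(-109) = 64*(-109) = -6976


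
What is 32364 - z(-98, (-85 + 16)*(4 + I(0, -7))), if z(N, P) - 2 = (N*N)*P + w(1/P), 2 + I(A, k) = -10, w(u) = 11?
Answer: -5269057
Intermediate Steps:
I(A, k) = -12 (I(A, k) = -2 - 10 = -12)
z(N, P) = 13 + P*N² (z(N, P) = 2 + ((N*N)*P + 11) = 2 + (N²*P + 11) = 2 + (P*N² + 11) = 2 + (11 + P*N²) = 13 + P*N²)
32364 - z(-98, (-85 + 16)*(4 + I(0, -7))) = 32364 - (13 + ((-85 + 16)*(4 - 12))*(-98)²) = 32364 - (13 - 69*(-8)*9604) = 32364 - (13 + 552*9604) = 32364 - (13 + 5301408) = 32364 - 1*5301421 = 32364 - 5301421 = -5269057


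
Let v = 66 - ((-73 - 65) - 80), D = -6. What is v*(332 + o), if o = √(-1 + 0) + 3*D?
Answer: 89176 + 284*I ≈ 89176.0 + 284.0*I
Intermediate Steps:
o = -18 + I (o = √(-1 + 0) + 3*(-6) = √(-1) - 18 = I - 18 = -18 + I ≈ -18.0 + 1.0*I)
v = 284 (v = 66 - (-138 - 80) = 66 - 1*(-218) = 66 + 218 = 284)
v*(332 + o) = 284*(332 + (-18 + I)) = 284*(314 + I) = 89176 + 284*I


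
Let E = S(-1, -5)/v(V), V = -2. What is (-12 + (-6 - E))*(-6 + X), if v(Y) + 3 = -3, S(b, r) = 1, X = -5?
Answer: 1177/6 ≈ 196.17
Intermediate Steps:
v(Y) = -6 (v(Y) = -3 - 3 = -6)
E = -⅙ (E = 1/(-6) = 1*(-⅙) = -⅙ ≈ -0.16667)
(-12 + (-6 - E))*(-6 + X) = (-12 + (-6 - 1*(-⅙)))*(-6 - 5) = (-12 + (-6 + ⅙))*(-11) = (-12 - 35/6)*(-11) = -107/6*(-11) = 1177/6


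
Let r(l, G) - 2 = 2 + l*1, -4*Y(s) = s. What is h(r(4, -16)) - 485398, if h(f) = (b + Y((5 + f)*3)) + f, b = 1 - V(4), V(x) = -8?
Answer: -1941563/4 ≈ -4.8539e+5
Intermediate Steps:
Y(s) = -s/4
r(l, G) = 4 + l (r(l, G) = 2 + (2 + l*1) = 2 + (2 + l) = 4 + l)
b = 9 (b = 1 - 1*(-8) = 1 + 8 = 9)
h(f) = 21/4 + f/4 (h(f) = (9 - (5 + f)*3/4) + f = (9 - (15 + 3*f)/4) + f = (9 + (-15/4 - 3*f/4)) + f = (21/4 - 3*f/4) + f = 21/4 + f/4)
h(r(4, -16)) - 485398 = (21/4 + (4 + 4)/4) - 485398 = (21/4 + (¼)*8) - 485398 = (21/4 + 2) - 485398 = 29/4 - 485398 = -1941563/4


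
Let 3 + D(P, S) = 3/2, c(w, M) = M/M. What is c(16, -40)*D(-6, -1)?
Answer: -3/2 ≈ -1.5000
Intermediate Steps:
c(w, M) = 1
D(P, S) = -3/2 (D(P, S) = -3 + 3/2 = -3/2)
c(16, -40)*D(-6, -1) = 1*(-3/2) = -3/2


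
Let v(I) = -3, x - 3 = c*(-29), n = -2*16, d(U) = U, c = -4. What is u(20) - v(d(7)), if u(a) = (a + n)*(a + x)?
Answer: -1665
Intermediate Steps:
n = -32
x = 119 (x = 3 - 4*(-29) = 3 + 116 = 119)
u(a) = (-32 + a)*(119 + a) (u(a) = (a - 32)*(a + 119) = (-32 + a)*(119 + a))
u(20) - v(d(7)) = (-3808 + 20² + 87*20) - 1*(-3) = (-3808 + 400 + 1740) + 3 = -1668 + 3 = -1665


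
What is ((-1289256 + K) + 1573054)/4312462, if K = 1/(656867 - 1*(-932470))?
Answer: 451050661927/6853955417694 ≈ 0.065809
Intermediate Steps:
K = 1/1589337 (K = 1/(656867 + 932470) = 1/1589337 ≈ 6.2919e-7)
((-1289256 + K) + 1573054)/4312462 = ((-1289256 + 1/1589337) + 1573054)/4312462 = (-2049062263271/1589337 + 1573054)*(1/4312462) = (451050661927/1589337)*(1/4312462) = 451050661927/6853955417694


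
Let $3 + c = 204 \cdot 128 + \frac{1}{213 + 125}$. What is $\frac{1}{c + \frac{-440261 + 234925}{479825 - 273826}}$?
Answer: $\frac{69627662}{1817839429589} \approx 3.8302 \cdot 10^{-5}$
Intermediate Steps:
$c = \frac{8824843}{338}$ ($c = -3 + \left(204 \cdot 128 + \frac{1}{213 + 125}\right) = -3 + \left(26112 + \frac{1}{338}\right) = -3 + \frac{8825857}{338} = \frac{8824843}{338} \approx 26109.0$)
$\frac{1}{c + \frac{-440261 + 234925}{479825 - 273826}} = \frac{1}{\frac{8824843}{338} + \frac{-440261 + 234925}{479825 - 273826}} = \frac{1}{\frac{8824843}{338} - \frac{205336}{205999}} = \frac{1}{\frac{1817839429589}{69627662}} = \frac{69627662}{1817839429589}$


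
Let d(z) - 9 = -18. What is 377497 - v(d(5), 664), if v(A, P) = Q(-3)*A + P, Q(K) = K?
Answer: 376806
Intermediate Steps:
d(z) = -9 (d(z) = 9 - 18 = -9)
v(A, P) = P - 3*A (v(A, P) = -3*A + P = P - 3*A)
377497 - v(d(5), 664) = 377497 - (664 - 3*(-9)) = 377497 - (664 + 27) = 377497 - 1*691 = 377497 - 691 = 376806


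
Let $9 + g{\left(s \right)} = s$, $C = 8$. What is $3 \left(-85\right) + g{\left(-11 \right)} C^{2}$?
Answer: $-1535$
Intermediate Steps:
$g{\left(s \right)} = -9 + s$
$3 \left(-85\right) + g{\left(-11 \right)} C^{2} = 3 \left(-85\right) + \left(-9 - 11\right) 8^{2} = -255 - 1280 = -1535$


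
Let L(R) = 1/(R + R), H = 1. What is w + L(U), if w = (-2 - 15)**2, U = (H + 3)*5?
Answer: 11561/40 ≈ 289.02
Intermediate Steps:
U = 20 (U = (1 + 3)*5 = 4*5 = 20)
w = 289 (w = (-17)**2 = 289)
L(R) = 1/(2*R)
w + L(U) = 289 + (1/2)/20 = 289 + (1/2)*(1/20) = 289 + 1/40 = 11561/40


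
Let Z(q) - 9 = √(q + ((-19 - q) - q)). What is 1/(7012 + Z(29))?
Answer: 7021/49294489 - 4*I*√3/49294489 ≈ 0.00014243 - 1.4055e-7*I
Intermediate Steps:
Z(q) = 9 + √(-19 - q) (Z(q) = 9 + √(q + ((-19 - q) - q)) = 9 + √(q + (-19 - 2*q)) = 9 + √(-19 - q))
1/(7012 + Z(29)) = 1/(7012 + (9 + √(-19 - 1*29))) = 1/(7012 + (9 + √(-19 - 29))) = 1/(7012 + (9 + √(-48))) = 1/(7012 + (9 + 4*I*√3)) = 1/(7021 + 4*I*√3)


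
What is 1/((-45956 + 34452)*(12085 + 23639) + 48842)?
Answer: -1/410920054 ≈ -2.4336e-9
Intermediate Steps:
1/((-45956 + 34452)*(12085 + 23639) + 48842) = 1/(-11504*35724 + 48842) = 1/(-410968896 + 48842) = 1/(-410920054) = -1/410920054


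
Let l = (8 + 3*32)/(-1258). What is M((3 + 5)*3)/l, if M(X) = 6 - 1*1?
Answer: -3145/52 ≈ -60.481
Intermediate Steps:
M(X) = 5 (M(X) = 6 - 1 = 5)
l = -52/629 (l = (8 + 96)*(-1/1258) = 104*(-1/1258) = -52/629 ≈ -0.082671)
M((3 + 5)*3)/l = 5/(-52/629) = 5*(-629/52) = -3145/52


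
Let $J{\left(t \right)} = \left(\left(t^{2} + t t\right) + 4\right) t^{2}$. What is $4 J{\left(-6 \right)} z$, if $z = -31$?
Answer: $-339264$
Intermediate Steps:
$J{\left(t \right)} = t^{2} \left(4 + 2 t^{2}\right)$ ($J{\left(t \right)} = \left(\left(t^{2} + t^{2}\right) + 4\right) t^{2} = \left(2 t^{2} + 4\right) t^{2} = \left(4 + 2 t^{2}\right) t^{2} = t^{2} \left(4 + 2 t^{2}\right)$)
$4 J{\left(-6 \right)} z = 4 \cdot 2 \left(-6\right)^{2} \left(2 + \left(-6\right)^{2}\right) \left(-31\right) = 4 \cdot 2 \cdot 36 \left(2 + 36\right) \left(-31\right) = 4 \cdot 2 \cdot 36 \cdot 38 \left(-31\right) = 4 \cdot 2736 \left(-31\right) = 10944 \left(-31\right) = -339264$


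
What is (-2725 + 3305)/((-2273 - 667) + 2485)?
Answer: -116/91 ≈ -1.2747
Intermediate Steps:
(-2725 + 3305)/((-2273 - 667) + 2485) = 580/(-2940 + 2485) = 580/(-455) = 580*(-1/455) = -116/91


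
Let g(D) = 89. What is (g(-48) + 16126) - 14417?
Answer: 1798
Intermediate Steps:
(g(-48) + 16126) - 14417 = (89 + 16126) - 14417 = 16215 - 14417 = 1798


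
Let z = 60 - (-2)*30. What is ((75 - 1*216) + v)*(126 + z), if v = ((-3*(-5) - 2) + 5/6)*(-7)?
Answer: -58507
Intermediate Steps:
v = -581/6 (v = ((15 - 2) + 5*(⅙))*(-7) = (13 + ⅚)*(-7) = (83/6)*(-7) = -581/6 ≈ -96.833)
z = 120 (z = 60 - 1*(-60) = 60 + 60 = 120)
((75 - 1*216) + v)*(126 + z) = ((75 - 1*216) - 581/6)*(126 + 120) = ((75 - 216) - 581/6)*246 = (-141 - 581/6)*246 = -1427/6*246 = -58507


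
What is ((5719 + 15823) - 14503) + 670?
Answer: 7709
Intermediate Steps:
((5719 + 15823) - 14503) + 670 = (21542 - 14503) + 670 = 7039 + 670 = 7709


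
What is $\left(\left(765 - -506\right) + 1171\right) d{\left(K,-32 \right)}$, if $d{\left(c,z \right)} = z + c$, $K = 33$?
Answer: $2442$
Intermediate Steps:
$d{\left(c,z \right)} = c + z$
$\left(\left(765 - -506\right) + 1171\right) d{\left(K,-32 \right)} = \left(\left(765 - -506\right) + 1171\right) \left(33 - 32\right) = \left(\left(765 + 506\right) + 1171\right) 1 = \left(1271 + 1171\right) 1 = 2442 \cdot 1 = 2442$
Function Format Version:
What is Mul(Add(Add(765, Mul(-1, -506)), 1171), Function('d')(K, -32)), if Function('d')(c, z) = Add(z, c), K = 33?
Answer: 2442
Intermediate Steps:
Function('d')(c, z) = Add(c, z)
Mul(Add(Add(765, Mul(-1, -506)), 1171), Function('d')(K, -32)) = Mul(Add(Add(765, Mul(-1, -506)), 1171), Add(33, -32)) = Mul(Add(Add(765, 506), 1171), 1) = Mul(Add(1271, 1171), 1) = Mul(2442, 1) = 2442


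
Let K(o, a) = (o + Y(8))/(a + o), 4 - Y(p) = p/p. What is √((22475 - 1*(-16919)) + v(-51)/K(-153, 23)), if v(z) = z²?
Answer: 11*√8605/5 ≈ 204.08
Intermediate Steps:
Y(p) = 3 (Y(p) = 4 - p/p = 4 - 1*1 = 4 - 1 = 3)
K(o, a) = (3 + o)/(a + o) (K(o, a) = (o + 3)/(a + o) = (3 + o)/(a + o))
√((22475 - 1*(-16919)) + v(-51)/K(-153, 23)) = √((22475 - 1*(-16919)) + (-51)²/(((3 - 153)/(23 - 153)))) = √((22475 + 16919) + 2601/((-150/(-130)))) = √(39394 + 2601/((-1/130*(-150)))) = √(39394 + 2601/(15/13)) = √(39394 + 2601*(13/15)) = √(39394 + 11271/5) = √(208241/5) = 11*√8605/5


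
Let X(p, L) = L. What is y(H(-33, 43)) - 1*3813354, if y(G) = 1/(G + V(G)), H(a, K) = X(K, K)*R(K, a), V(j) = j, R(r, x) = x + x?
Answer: -21644597305/5676 ≈ -3.8134e+6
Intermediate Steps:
R(r, x) = 2*x
H(a, K) = 2*K*a (H(a, K) = K*(2*a) = 2*K*a)
y(G) = 1/(2*G) (y(G) = 1/(G + G) = 1/(2*G))
y(H(-33, 43)) - 1*3813354 = 1/(2*((2*43*(-33)))) - 1*3813354 = (½)/(-2838) - 3813354 = (½)*(-1/2838) - 3813354 = -1/5676 - 3813354 = -21644597305/5676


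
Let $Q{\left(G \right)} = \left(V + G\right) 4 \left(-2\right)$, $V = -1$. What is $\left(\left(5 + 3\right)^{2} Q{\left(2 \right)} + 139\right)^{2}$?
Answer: $139129$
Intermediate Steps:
$Q{\left(G \right)} = 8 - 8 G$ ($Q{\left(G \right)} = \left(-1 + G\right) 4 \left(-2\right) = \left(-4 + 4 G\right) \left(-2\right) = 8 - 8 G$)
$\left(\left(5 + 3\right)^{2} Q{\left(2 \right)} + 139\right)^{2} = \left(\left(5 + 3\right)^{2} \left(8 - 16\right) + 139\right)^{2} = \left(8^{2} \left(8 - 16\right) + 139\right)^{2} = \left(64 \left(-8\right) + 139\right)^{2} = \left(-512 + 139\right)^{2} = \left(-373\right)^{2} = 139129$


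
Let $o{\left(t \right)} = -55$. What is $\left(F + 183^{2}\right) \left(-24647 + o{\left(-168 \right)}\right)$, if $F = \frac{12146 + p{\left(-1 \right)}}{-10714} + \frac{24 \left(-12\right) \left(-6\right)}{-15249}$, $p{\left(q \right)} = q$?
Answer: $- \frac{979336738279803}{1183897} \approx -8.2721 \cdot 10^{8}$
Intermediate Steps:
$F = - \frac{67904299}{54459262}$ ($F = \frac{12146 - 1}{-10714} + \frac{24 \left(-12\right) \left(-6\right)}{-15249} = 12145 \left(- \frac{1}{10714}\right) + \left(-288\right) \left(-6\right) \left(- \frac{1}{15249}\right) = - \frac{12145}{10714} + 1728 \left(- \frac{1}{15249}\right) = - \frac{12145}{10714} - \frac{576}{5083} = - \frac{67904299}{54459262} \approx -1.2469$)
$\left(F + 183^{2}\right) \left(-24647 + o{\left(-168 \right)}\right) = \left(- \frac{67904299}{54459262} + 183^{2}\right) \left(-24647 - 55\right) = \left(- \frac{67904299}{54459262} + 33489\right) \left(-24702\right) = \frac{1823718320819}{54459262} \left(-24702\right) = - \frac{979336738279803}{1183897}$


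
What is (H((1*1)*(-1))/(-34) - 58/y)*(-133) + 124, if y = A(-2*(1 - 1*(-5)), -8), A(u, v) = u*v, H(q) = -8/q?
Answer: 192289/816 ≈ 235.65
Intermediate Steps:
y = 96 (y = -2*(1 - 1*(-5))*(-8) = -2*(1 + 5)*(-8) = -2*6*(-8) = -12*(-8) = 96)
(H((1*1)*(-1))/(-34) - 58/y)*(-133) + 124 = (-8/((1*1)*(-1))/(-34) - 58/96)*(-133) + 124 = (-8/(1*(-1))*(-1/34) - 58*1/96)*(-133) + 124 = (-8/(-1)*(-1/34) - 29/48)*(-133) + 124 = (-8*(-1)*(-1/34) - 29/48)*(-133) + 124 = (8*(-1/34) - 29/48)*(-133) + 124 = (-4/17 - 29/48)*(-133) + 124 = -685/816*(-133) + 124 = 91105/816 + 124 = 192289/816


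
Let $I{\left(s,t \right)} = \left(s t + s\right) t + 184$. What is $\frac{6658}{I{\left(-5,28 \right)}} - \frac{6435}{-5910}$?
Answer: $- \frac{120056}{190893} \approx -0.62892$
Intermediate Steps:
$I{\left(s,t \right)} = 184 + t \left(s + s t\right)$ ($I{\left(s,t \right)} = \left(s + s t\right) t + 184 = t \left(s + s t\right) + 184 = 184 + t \left(s + s t\right)$)
$\frac{6658}{I{\left(-5,28 \right)}} - \frac{6435}{-5910} = \frac{6658}{184 - 140 - 5 \cdot 28^{2}} - \frac{6435}{-5910} = \frac{6658}{184 - 140 - 3920} - - \frac{429}{394} = \frac{6658}{184 - 140 - 3920} + \frac{429}{394} = \frac{6658}{-3876} + \frac{429}{394} = 6658 \left(- \frac{1}{3876}\right) + \frac{429}{394} = - \frac{3329}{1938} + \frac{429}{394} = - \frac{120056}{190893}$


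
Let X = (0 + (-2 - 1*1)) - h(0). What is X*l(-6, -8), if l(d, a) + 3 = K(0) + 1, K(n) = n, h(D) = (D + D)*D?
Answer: 6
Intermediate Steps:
h(D) = 2*D**2 (h(D) = (2*D)*D = 2*D**2)
l(d, a) = -2 (l(d, a) = -3 + (0 + 1) = -3 + 1 = -2)
X = -3 (X = (0 + (-2 - 1*1)) - 2*0**2 = (0 + (-2 - 1)) - 2*0 = (0 - 3) - 1*0 = -3 + 0 = -3)
X*l(-6, -8) = -3*(-2) = 6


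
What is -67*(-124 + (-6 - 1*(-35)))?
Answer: 6365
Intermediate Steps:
-67*(-124 + (-6 - 1*(-35))) = -67*(-124 + (-6 + 35)) = -67*(-124 + 29) = -67*(-95) = 6365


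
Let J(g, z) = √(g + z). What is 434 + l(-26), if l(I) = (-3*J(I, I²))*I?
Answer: 434 + 390*√26 ≈ 2422.6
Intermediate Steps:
l(I) = -3*I*√(I + I²) (l(I) = (-3*√(I + I²))*I = -3*I*√(I + I²))
434 + l(-26) = 434 - 3*(-26)*√(-26*(1 - 26)) = 434 - 3*(-26)*√(-26*(-25)) = 434 - 3*(-26)*√650 = 434 - 3*(-26)*5*√26 = 434 + 390*√26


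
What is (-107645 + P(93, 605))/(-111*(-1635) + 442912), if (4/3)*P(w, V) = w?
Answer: -430301/2497588 ≈ -0.17229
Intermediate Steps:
P(w, V) = 3*w/4
(-107645 + P(93, 605))/(-111*(-1635) + 442912) = (-107645 + (¾)*93)/(-111*(-1635) + 442912) = (-107645 + 279/4)/(181485 + 442912) = -430301/4/624397 = -430301/4*1/624397 = -430301/2497588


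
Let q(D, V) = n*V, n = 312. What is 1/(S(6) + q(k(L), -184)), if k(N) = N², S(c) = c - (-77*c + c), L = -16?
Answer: -1/56946 ≈ -1.7560e-5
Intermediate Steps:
S(c) = 77*c (S(c) = c - (-76)*c = c + 76*c = 77*c)
q(D, V) = 312*V
1/(S(6) + q(k(L), -184)) = 1/(77*6 + 312*(-184)) = 1/(462 - 57408) = 1/(-56946) = -1/56946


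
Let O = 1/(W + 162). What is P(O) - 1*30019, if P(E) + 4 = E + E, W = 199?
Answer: -10838301/361 ≈ -30023.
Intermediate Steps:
O = 1/361 (O = 1/(199 + 162) = 1/361 ≈ 0.0027701)
P(E) = -4 + 2*E (P(E) = -4 + (E + E) = -4 + 2*E)
P(O) - 1*30019 = (-4 + 2*(1/361)) - 1*30019 = (-4 + 2/361) - 30019 = -1442/361 - 30019 = -10838301/361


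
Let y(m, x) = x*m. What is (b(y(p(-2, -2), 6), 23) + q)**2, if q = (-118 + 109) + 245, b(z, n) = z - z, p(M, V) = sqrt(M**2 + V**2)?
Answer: 55696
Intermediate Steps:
y(m, x) = m*x
b(z, n) = 0
q = 236 (q = -9 + 245 = 236)
(b(y(p(-2, -2), 6), 23) + q)**2 = (0 + 236)**2 = 236**2 = 55696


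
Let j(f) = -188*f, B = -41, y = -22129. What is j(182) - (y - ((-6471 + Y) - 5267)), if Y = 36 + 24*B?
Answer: -24773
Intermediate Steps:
Y = -948 (Y = 36 + 24*(-41) = 36 - 984 = -948)
j(182) - (y - ((-6471 + Y) - 5267)) = -188*182 - (-22129 - ((-6471 - 948) - 5267)) = -34216 - (-22129 - (-7419 - 5267)) = -34216 - (-22129 - 1*(-12686)) = -34216 - (-22129 + 12686) = -34216 - 1*(-9443) = -34216 + 9443 = -24773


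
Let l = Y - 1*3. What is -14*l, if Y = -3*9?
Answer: 420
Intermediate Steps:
Y = -27
l = -30 (l = -27 - 1*3 = -27 - 3 = -30)
-14*l = -14*(-30) = 420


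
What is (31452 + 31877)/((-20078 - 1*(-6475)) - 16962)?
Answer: -63329/30565 ≈ -2.0719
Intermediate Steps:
(31452 + 31877)/((-20078 - 1*(-6475)) - 16962) = 63329/((-20078 + 6475) - 16962) = 63329/(-13603 - 16962) = 63329/(-30565) = 63329*(-1/30565) = -63329/30565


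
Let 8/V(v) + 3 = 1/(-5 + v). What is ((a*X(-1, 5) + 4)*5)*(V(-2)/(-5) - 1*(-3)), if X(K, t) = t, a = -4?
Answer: -3088/11 ≈ -280.73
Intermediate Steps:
V(v) = 8/(-3 + 1/(-5 + v))
((a*X(-1, 5) + 4)*5)*(V(-2)/(-5) - 1*(-3)) = ((-4*5 + 4)*5)*((8*(5 - 1*(-2))/(-16 + 3*(-2)))/(-5) - 1*(-3)) = ((-20 + 4)*5)*((8*(5 + 2)/(-16 - 6))*(-⅕) + 3) = (-16*5)*((8*7/(-22))*(-⅕) + 3) = -80*((8*(-1/22)*7)*(-⅕) + 3) = -80*(-28/11*(-⅕) + 3) = -80*(28/55 + 3) = -80*193/55 = -3088/11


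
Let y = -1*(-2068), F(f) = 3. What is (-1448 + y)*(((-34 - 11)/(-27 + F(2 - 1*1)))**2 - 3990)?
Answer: -39545925/16 ≈ -2.4716e+6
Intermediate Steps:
y = 2068
(-1448 + y)*(((-34 - 11)/(-27 + F(2 - 1*1)))**2 - 3990) = (-1448 + 2068)*(((-34 - 11)/(-27 + 3))**2 - 3990) = 620*((-45/(-24))**2 - 3990) = 620*((-45*(-1/24))**2 - 3990) = 620*((15/8)**2 - 3990) = 620*(225/64 - 3990) = 620*(-255135/64) = -39545925/16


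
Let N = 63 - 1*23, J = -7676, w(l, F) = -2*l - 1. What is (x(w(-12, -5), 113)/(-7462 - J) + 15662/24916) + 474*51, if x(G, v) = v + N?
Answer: 16112938999/666503 ≈ 24175.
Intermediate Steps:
w(l, F) = -1 - 2*l
N = 40 (N = 63 - 23 = 40)
x(G, v) = 40 + v (x(G, v) = v + 40 = 40 + v)
(x(w(-12, -5), 113)/(-7462 - J) + 15662/24916) + 474*51 = ((40 + 113)/(-7462 - 1*(-7676)) + 15662/24916) + 474*51 = (153/(-7462 + 7676) + 15662*(1/24916)) + 24174 = (153/214 + 7831/12458) + 24174 = 895477/666503 + 24174 = 16112938999/666503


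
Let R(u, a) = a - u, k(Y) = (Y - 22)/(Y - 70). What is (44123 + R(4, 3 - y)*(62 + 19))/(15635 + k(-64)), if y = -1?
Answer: 2956241/1047588 ≈ 2.8219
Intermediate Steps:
k(Y) = (-22 + Y)/(-70 + Y)
(44123 + R(4, 3 - y)*(62 + 19))/(15635 + k(-64)) = (44123 + ((3 - 1*(-1)) - 1*4)*(62 + 19))/(15635 + (-22 - 64)/(-70 - 64)) = (44123 + ((3 + 1) - 4)*81)/(15635 - 86/(-134)) = (44123 + (4 - 4)*81)/(15635 - 1/134*(-86)) = (44123 + 0*81)/(15635 + 43/67) = (44123 + 0)/(1047588/67) = 44123*(67/1047588) = 2956241/1047588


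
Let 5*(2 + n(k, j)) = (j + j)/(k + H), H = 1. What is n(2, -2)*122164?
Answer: -4153576/15 ≈ -2.7691e+5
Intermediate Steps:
n(k, j) = -2 + 2*j/(5*(1 + k)) (n(k, j) = -2 + ((j + j)/(k + 1))/5 = -2 + ((2*j)/(1 + k))/5 = -2 + (2*j/(1 + k))/5 = -2 + 2*j/(5*(1 + k)))
n(2, -2)*122164 = (2*(-5 - 2 - 5*2)/(5*(1 + 2)))*122164 = ((⅖)*(-5 - 2 - 10)/3)*122164 = ((⅖)*(⅓)*(-17))*122164 = -34/15*122164 = -4153576/15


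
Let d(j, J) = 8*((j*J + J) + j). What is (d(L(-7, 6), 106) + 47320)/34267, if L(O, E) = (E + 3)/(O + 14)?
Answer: 344880/239869 ≈ 1.4378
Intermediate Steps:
L(O, E) = (3 + E)/(14 + O)
d(j, J) = 8*J + 8*j + 8*J*j (d(j, J) = 8*((J*j + J) + j) = 8*((J + J*j) + j) = 8*(J + j + J*j) = 8*J + 8*j + 8*J*j)
(d(L(-7, 6), 106) + 47320)/34267 = ((8*106 + 8*((3 + 6)/(14 - 7)) + 8*106*((3 + 6)/(14 - 7))) + 47320)/34267 = ((848 + 8*(9/7) + 8*106*(9/7)) + 47320)*(1/34267) = ((848 + 72/7 + 7632/7) + 47320)*(1/34267) = (13640/7 + 47320)*(1/34267) = (344880/7)*(1/34267) = 344880/239869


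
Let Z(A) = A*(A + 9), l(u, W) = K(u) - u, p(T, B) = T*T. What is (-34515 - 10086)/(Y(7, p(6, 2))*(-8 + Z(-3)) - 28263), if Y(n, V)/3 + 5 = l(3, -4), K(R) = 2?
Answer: 14867/9265 ≈ 1.6046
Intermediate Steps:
p(T, B) = T**2
l(u, W) = 2 - u
Y(n, V) = -18 (Y(n, V) = -15 + 3*(2 - 1*3) = -15 + 3*(2 - 3) = -15 + 3*(-1) = -15 - 3 = -18)
Z(A) = A*(9 + A)
(-34515 - 10086)/(Y(7, p(6, 2))*(-8 + Z(-3)) - 28263) = (-34515 - 10086)/(-18*(-8 - 3*(9 - 3)) - 28263) = -44601/(-18*(-8 - 3*6) - 28263) = -44601/(-18*(-8 - 18) - 28263) = -44601/(-18*(-26) - 28263) = -44601/(468 - 28263) = -44601/(-27795) = -44601*(-1/27795) = 14867/9265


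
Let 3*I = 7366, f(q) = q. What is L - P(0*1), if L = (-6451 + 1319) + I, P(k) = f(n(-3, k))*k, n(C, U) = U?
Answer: -8030/3 ≈ -2676.7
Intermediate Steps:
I = 7366/3 (I = (⅓)*7366 = 7366/3 ≈ 2455.3)
P(k) = k² (P(k) = k*k = k²)
L = -8030/3 (L = (-6451 + 1319) + 7366/3 = -5132 + 7366/3 = -8030/3 ≈ -2676.7)
L - P(0*1) = -8030/3 - (0*1)² = -8030/3 - 1*0² = -8030/3 - 1*0 = -8030/3 + 0 = -8030/3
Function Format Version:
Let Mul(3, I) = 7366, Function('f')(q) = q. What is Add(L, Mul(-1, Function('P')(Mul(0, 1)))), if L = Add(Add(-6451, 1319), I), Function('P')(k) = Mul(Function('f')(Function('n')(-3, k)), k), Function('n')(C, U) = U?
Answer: Rational(-8030, 3) ≈ -2676.7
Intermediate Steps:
I = Rational(7366, 3) (I = Mul(Rational(1, 3), 7366) = Rational(7366, 3) ≈ 2455.3)
Function('P')(k) = Pow(k, 2) (Function('P')(k) = Mul(k, k) = Pow(k, 2))
L = Rational(-8030, 3) (L = Add(Add(-6451, 1319), Rational(7366, 3)) = Add(-5132, Rational(7366, 3)) = Rational(-8030, 3) ≈ -2676.7)
Add(L, Mul(-1, Function('P')(Mul(0, 1)))) = Add(Rational(-8030, 3), Mul(-1, Pow(Mul(0, 1), 2))) = Add(Rational(-8030, 3), Mul(-1, Pow(0, 2))) = Add(Rational(-8030, 3), Mul(-1, 0)) = Add(Rational(-8030, 3), 0) = Rational(-8030, 3)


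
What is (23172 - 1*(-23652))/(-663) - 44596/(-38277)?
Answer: -587571700/8459217 ≈ -69.459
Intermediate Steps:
(23172 - 1*(-23652))/(-663) - 44596/(-38277) = (23172 + 23652)*(-1/663) - 44596*(-1/38277) = 46824*(-1/663) + 44596/38277 = -15608/221 + 44596/38277 = -587571700/8459217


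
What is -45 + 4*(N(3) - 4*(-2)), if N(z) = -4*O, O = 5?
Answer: -93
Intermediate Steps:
N(z) = -20 (N(z) = -4*5 = -20)
-45 + 4*(N(3) - 4*(-2)) = -45 + 4*(-20 - 4*(-2)) = -45 + 4*(-20 + 8) = -45 + 4*(-12) = -45 - 48 = -93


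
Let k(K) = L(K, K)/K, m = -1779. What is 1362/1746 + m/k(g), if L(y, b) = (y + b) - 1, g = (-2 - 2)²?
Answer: -8275987/9021 ≈ -917.41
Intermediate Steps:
g = 16 (g = (-4)² = 16)
L(y, b) = -1 + b + y (L(y, b) = (b + y) - 1 = -1 + b + y)
k(K) = (-1 + 2*K)/K (k(K) = (-1 + K + K)/K = (-1 + 2*K)/K)
1362/1746 + m/k(g) = 1362/1746 - 1779/(2 - 1/16) = 1362*(1/1746) - 1779/(2 - 1*1/16) = 227/291 - 1779/(2 - 1/16) = 227/291 - 1779/31/16 = 227/291 - 1779*16/31 = 227/291 - 28464/31 = -8275987/9021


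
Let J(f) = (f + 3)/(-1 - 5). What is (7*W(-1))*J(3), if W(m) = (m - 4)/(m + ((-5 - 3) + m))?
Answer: -7/2 ≈ -3.5000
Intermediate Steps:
J(f) = -½ - f/6 (J(f) = (3 + f)/(-6) = (3 + f)*(-⅙) = -½ - f/6)
W(m) = (-4 + m)/(-8 + 2*m) (W(m) = (-4 + m)/(m + (-8 + m)) = (-4 + m)/(-8 + 2*m))
(7*W(-1))*J(3) = (7*(½))*(-½ - ⅙*3) = 7*(-½ - ½)/2 = (7/2)*(-1) = -7/2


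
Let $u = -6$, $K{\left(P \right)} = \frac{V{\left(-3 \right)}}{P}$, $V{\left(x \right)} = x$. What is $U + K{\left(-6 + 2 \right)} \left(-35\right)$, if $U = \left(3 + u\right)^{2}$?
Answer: $- \frac{69}{4} \approx -17.25$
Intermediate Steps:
$K{\left(P \right)} = - \frac{3}{P}$
$U = 9$ ($U = \left(3 - 6\right)^{2} = \left(-3\right)^{2} = 9$)
$U + K{\left(-6 + 2 \right)} \left(-35\right) = 9 + - \frac{3}{-6 + 2} \left(-35\right) = 9 + - \frac{3}{-4} \left(-35\right) = 9 + \left(-3\right) \left(- \frac{1}{4}\right) \left(-35\right) = 9 + \frac{3}{4} \left(-35\right) = 9 - \frac{105}{4} = - \frac{69}{4}$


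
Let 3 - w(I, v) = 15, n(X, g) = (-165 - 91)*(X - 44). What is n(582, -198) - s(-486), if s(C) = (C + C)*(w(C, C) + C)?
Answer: -621784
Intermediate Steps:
n(X, g) = 11264 - 256*X (n(X, g) = -256*(-44 + X) = 11264 - 256*X)
w(I, v) = -12 (w(I, v) = 3 - 1*15 = 3 - 15 = -12)
s(C) = 2*C*(-12 + C) (s(C) = (C + C)*(-12 + C) = (2*C)*(-12 + C) = 2*C*(-12 + C))
n(582, -198) - s(-486) = (11264 - 256*582) - 2*(-486)*(-12 - 486) = (11264 - 148992) - 2*(-486)*(-498) = -137728 - 1*484056 = -137728 - 484056 = -621784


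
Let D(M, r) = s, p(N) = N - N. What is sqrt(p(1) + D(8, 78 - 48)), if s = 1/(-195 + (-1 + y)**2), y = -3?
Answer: I*sqrt(179)/179 ≈ 0.074744*I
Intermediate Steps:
p(N) = 0
s = -1/179 (s = 1/(-195 + (-1 - 3)**2) = 1/(-195 + (-4)**2) = 1/(-195 + 16) = 1/(-179) = -1/179 ≈ -0.0055866)
D(M, r) = -1/179
sqrt(p(1) + D(8, 78 - 48)) = sqrt(0 - 1/179) = sqrt(-1/179) = I*sqrt(179)/179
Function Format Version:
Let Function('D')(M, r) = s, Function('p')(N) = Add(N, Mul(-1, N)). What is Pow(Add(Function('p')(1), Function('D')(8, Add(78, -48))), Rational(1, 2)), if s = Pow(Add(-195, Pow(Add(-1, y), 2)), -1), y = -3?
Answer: Mul(Rational(1, 179), I, Pow(179, Rational(1, 2))) ≈ Mul(0.074744, I)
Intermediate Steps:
Function('p')(N) = 0
s = Rational(-1, 179) (s = Pow(Add(-195, Pow(Add(-1, -3), 2)), -1) = Pow(Add(-195, Pow(-4, 2)), -1) = Pow(Add(-195, 16), -1) = Pow(-179, -1) = Rational(-1, 179) ≈ -0.0055866)
Function('D')(M, r) = Rational(-1, 179)
Pow(Add(Function('p')(1), Function('D')(8, Add(78, -48))), Rational(1, 2)) = Pow(Add(0, Rational(-1, 179)), Rational(1, 2)) = Pow(Rational(-1, 179), Rational(1, 2)) = Mul(Rational(1, 179), I, Pow(179, Rational(1, 2)))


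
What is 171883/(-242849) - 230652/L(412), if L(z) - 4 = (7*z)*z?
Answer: -65061762686/72139023997 ≈ -0.90189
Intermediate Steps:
L(z) = 4 + 7*z² (L(z) = 4 + (7*z)*z = 4 + 7*z²)
171883/(-242849) - 230652/L(412) = 171883/(-242849) - 230652/(4 + 7*412²) = 171883*(-1/242849) - 230652/(4 + 7*169744) = -171883/242849 - 230652/(4 + 1188208) = -171883/242849 - 230652/1188212 = -171883/242849 - 230652*1/1188212 = -171883/242849 - 57663/297053 = -65061762686/72139023997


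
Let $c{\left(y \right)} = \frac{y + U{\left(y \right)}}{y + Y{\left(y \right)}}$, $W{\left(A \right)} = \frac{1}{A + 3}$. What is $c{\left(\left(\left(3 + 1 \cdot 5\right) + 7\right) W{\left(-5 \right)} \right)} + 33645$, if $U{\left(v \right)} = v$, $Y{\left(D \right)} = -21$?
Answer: $\frac{639265}{19} \approx 33646.0$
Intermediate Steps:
$W{\left(A \right)} = \frac{1}{3 + A}$
$c{\left(y \right)} = \frac{2 y}{-21 + y}$ ($c{\left(y \right)} = \frac{y + y}{y - 21} = \frac{2 y}{-21 + y}$)
$c{\left(\left(\left(3 + 1 \cdot 5\right) + 7\right) W{\left(-5 \right)} \right)} + 33645 = \frac{2 \frac{\left(3 + 1 \cdot 5\right) + 7}{3 - 5}}{-21 + \frac{\left(3 + 1 \cdot 5\right) + 7}{3 - 5}} + 33645 = \frac{2 \frac{\left(3 + 5\right) + 7}{-2}}{-21 + \frac{\left(3 + 5\right) + 7}{-2}} + 33645 = \frac{2 \left(8 + 7\right) \left(- \frac{1}{2}\right)}{-21 + \left(8 + 7\right) \left(- \frac{1}{2}\right)} + 33645 = \frac{2 \cdot 15 \left(- \frac{1}{2}\right)}{-21 + 15 \left(- \frac{1}{2}\right)} + 33645 = 2 \left(- \frac{15}{2}\right) \frac{1}{-21 - \frac{15}{2}} + 33645 = 2 \left(- \frac{15}{2}\right) \frac{1}{- \frac{57}{2}} + 33645 = 2 \left(- \frac{15}{2}\right) \left(- \frac{2}{57}\right) + 33645 = \frac{10}{19} + 33645 = \frac{639265}{19}$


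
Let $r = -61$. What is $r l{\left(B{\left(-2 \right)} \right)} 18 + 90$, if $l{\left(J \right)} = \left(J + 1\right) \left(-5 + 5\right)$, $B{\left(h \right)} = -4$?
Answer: $90$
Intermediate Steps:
$l{\left(J \right)} = 0$ ($l{\left(J \right)} = \left(1 + J\right) 0 = 0$)
$r l{\left(B{\left(-2 \right)} \right)} 18 + 90 = - 61 \cdot 0 \cdot 18 + 90 = \left(-61\right) 0 + 90 = 0 + 90 = 90$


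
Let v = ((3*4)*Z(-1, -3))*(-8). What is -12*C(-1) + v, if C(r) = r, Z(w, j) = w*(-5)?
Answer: -468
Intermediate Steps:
Z(w, j) = -5*w
v = -480 (v = ((3*4)*(-5*(-1)))*(-8) = (12*5)*(-8) = 60*(-8) = -480)
-12*C(-1) + v = -12*(-1) - 480 = 12 - 480 = -468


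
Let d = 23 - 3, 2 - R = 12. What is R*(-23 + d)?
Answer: 30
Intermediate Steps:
R = -10 (R = 2 - 1*12 = 2 - 12 = -10)
d = 20
R*(-23 + d) = -10*(-23 + 20) = -10*(-3) = 30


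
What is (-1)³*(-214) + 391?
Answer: 605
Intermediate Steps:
(-1)³*(-214) + 391 = -1*(-214) + 391 = 214 + 391 = 605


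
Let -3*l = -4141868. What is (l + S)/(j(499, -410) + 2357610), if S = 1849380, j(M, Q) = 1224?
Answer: 4845004/3538251 ≈ 1.3693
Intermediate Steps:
l = 4141868/3 (l = -1/3*(-4141868) = 4141868/3 ≈ 1.3806e+6)
(l + S)/(j(499, -410) + 2357610) = (4141868/3 + 1849380)/(1224 + 2357610) = (9690008/3)/2358834 = (9690008/3)*(1/2358834) = 4845004/3538251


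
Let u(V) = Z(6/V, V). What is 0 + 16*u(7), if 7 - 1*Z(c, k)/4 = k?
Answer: 0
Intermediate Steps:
Z(c, k) = 28 - 4*k
u(V) = 28 - 4*V
0 + 16*u(7) = 0 + 16*(28 - 4*7) = 0 + 16*(28 - 28) = 0 + 16*0 = 0 + 0 = 0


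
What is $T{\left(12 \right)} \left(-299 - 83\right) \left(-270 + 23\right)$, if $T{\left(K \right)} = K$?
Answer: $1132248$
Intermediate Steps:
$T{\left(12 \right)} \left(-299 - 83\right) \left(-270 + 23\right) = 12 \left(-299 - 83\right) \left(-270 + 23\right) = 12 \left(\left(-382\right) \left(-247\right)\right) = 12 \cdot 94354 = 1132248$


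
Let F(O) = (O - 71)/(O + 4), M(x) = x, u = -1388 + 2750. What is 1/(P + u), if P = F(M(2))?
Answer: 2/2701 ≈ 0.00074047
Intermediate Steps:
u = 1362
F(O) = (-71 + O)/(4 + O)
P = -23/2 (P = (-71 + 2)/(4 + 2) = -69/6 = (⅙)*(-69) = -23/2 ≈ -11.500)
1/(P + u) = 1/(-23/2 + 1362) = 1/(2701/2) = 2/2701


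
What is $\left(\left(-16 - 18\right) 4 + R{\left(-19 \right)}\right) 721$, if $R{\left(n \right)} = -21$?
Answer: $-113197$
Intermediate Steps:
$\left(\left(-16 - 18\right) 4 + R{\left(-19 \right)}\right) 721 = \left(\left(-16 - 18\right) 4 - 21\right) 721 = \left(\left(-34\right) 4 - 21\right) 721 = \left(-136 - 21\right) 721 = \left(-157\right) 721 = -113197$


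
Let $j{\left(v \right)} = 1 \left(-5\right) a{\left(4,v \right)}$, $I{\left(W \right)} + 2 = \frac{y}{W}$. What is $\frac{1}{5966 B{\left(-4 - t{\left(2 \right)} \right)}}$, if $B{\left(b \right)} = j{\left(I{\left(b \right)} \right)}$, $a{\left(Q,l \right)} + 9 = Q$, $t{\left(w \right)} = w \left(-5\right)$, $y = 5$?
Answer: $\frac{1}{149150} \approx 6.7047 \cdot 10^{-6}$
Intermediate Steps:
$t{\left(w \right)} = - 5 w$
$a{\left(Q,l \right)} = -9 + Q$
$I{\left(W \right)} = -2 + \frac{5}{W}$
$j{\left(v \right)} = 25$ ($j{\left(v \right)} = 1 \left(-5\right) \left(-9 + 4\right) = \left(-5\right) \left(-5\right) = 25$)
$B{\left(b \right)} = 25$
$\frac{1}{5966 B{\left(-4 - t{\left(2 \right)} \right)}} = \frac{1}{5966 \cdot 25} = \frac{1}{149150}$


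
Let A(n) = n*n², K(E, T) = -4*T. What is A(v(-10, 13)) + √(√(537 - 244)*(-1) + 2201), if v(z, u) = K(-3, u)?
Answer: -140608 + √(2201 - √293) ≈ -1.4056e+5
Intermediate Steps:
v(z, u) = -4*u
A(n) = n³
A(v(-10, 13)) + √(√(537 - 244)*(-1) + 2201) = (-4*13)³ + √(√(537 - 244)*(-1) + 2201) = (-52)³ + √(√293*(-1) + 2201) = -140608 + √(-√293 + 2201) = -140608 + √(2201 - √293)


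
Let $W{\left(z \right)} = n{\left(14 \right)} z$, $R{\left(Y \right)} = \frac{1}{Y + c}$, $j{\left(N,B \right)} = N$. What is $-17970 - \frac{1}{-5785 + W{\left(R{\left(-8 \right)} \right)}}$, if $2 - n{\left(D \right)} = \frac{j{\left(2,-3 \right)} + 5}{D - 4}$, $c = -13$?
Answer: $- \frac{21831087900}{1214863} \approx -17970.0$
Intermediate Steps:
$n{\left(D \right)} = 2 - \frac{7}{-4 + D}$ ($n{\left(D \right)} = 2 - \frac{2 + 5}{D - 4} = 2 - \frac{7}{-4 + D}$)
$R{\left(Y \right)} = \frac{1}{-13 + Y}$ ($R{\left(Y \right)} = \frac{1}{Y - 13} = \frac{1}{-13 + Y}$)
$W{\left(z \right)} = \frac{13 z}{10}$ ($W{\left(z \right)} = \frac{-15 + 2 \cdot 14}{-4 + 14} z = \frac{-15 + 28}{10} z = \frac{1}{10} \cdot 13 z = \frac{13 z}{10}$)
$-17970 - \frac{1}{-5785 + W{\left(R{\left(-8 \right)} \right)}} = -17970 - \frac{1}{-5785 + \frac{13}{10 \left(-13 - 8\right)}} = -17970 - \frac{1}{-5785 + \frac{13}{10 \left(-21\right)}} = -17970 - \frac{1}{-5785 + \frac{13}{10} \left(- \frac{1}{21}\right)} = -17970 - \frac{1}{-5785 - \frac{13}{210}} = -17970 - \frac{1}{- \frac{1214863}{210}} = -17970 - - \frac{210}{1214863} = -17970 + \frac{210}{1214863} = - \frac{21831087900}{1214863}$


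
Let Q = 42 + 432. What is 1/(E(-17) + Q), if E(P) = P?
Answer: 1/457 ≈ 0.0021882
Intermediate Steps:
Q = 474
1/(E(-17) + Q) = 1/(-17 + 474) = 1/457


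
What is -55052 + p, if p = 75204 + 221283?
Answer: 241435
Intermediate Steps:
p = 296487
-55052 + p = -55052 + 296487 = 241435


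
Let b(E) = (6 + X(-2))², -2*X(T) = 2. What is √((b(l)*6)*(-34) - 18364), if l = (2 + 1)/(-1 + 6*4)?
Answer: 2*I*√5866 ≈ 153.18*I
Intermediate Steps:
l = 3/23 (l = 3/(-1 + 24) = 3/23 ≈ 0.13043)
X(T) = -1 (X(T) = -½*2 = -1)
b(E) = 25 (b(E) = (6 - 1)² = 5² = 25)
√((b(l)*6)*(-34) - 18364) = √((25*6)*(-34) - 18364) = √(150*(-34) - 18364) = √(-5100 - 18364) = √(-23464) = 2*I*√5866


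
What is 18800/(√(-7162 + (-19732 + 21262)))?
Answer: -1175*I*√22/22 ≈ -250.51*I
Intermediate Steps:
18800/(√(-7162 + (-19732 + 21262))) = 18800/(√(-7162 + 1530)) = 18800/(√(-5632)) = 18800/((16*I*√22)) = 18800*(-I*√22/352) = -1175*I*√22/22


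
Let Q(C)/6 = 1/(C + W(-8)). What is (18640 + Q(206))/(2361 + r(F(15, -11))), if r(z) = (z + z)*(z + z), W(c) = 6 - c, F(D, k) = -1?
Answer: 2050403/260150 ≈ 7.8816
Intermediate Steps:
r(z) = 4*z² (r(z) = (2*z)*(2*z) = 4*z²)
Q(C) = 6/(14 + C) (Q(C) = 6/(C + (6 - 1*(-8))) = 6/(C + (6 + 8)) = 6/(C + 14) = 6/(14 + C))
(18640 + Q(206))/(2361 + r(F(15, -11))) = (18640 + 6/(14 + 206))/(2361 + 4*(-1)²) = (18640 + 6/220)/(2361 + 4*1) = (18640 + 6*(1/220))/(2361 + 4) = (18640 + 3/110)/2365 = (2050403/110)*(1/2365) = 2050403/260150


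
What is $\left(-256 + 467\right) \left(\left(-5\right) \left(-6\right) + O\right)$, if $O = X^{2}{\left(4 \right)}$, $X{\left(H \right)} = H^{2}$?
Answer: $60346$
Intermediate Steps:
$O = 256$ ($O = \left(4^{2}\right)^{2} = 16^{2} = 256$)
$\left(-256 + 467\right) \left(\left(-5\right) \left(-6\right) + O\right) = \left(-256 + 467\right) \left(\left(-5\right) \left(-6\right) + 256\right) = 211 \left(30 + 256\right) = 211 \cdot 286 = 60346$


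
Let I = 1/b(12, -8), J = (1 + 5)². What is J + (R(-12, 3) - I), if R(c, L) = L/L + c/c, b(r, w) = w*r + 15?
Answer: 3079/81 ≈ 38.012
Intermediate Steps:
b(r, w) = 15 + r*w (b(r, w) = r*w + 15 = 15 + r*w)
R(c, L) = 2 (R(c, L) = 1 + 1 = 2)
J = 36 (J = 6² = 36)
I = -1/81 (I = 1/(15 + 12*(-8)) = 1/(15 - 96) = 1/(-81) = -1/81 ≈ -0.012346)
J + (R(-12, 3) - I) = 36 + (2 - 1*(-1/81)) = 36 + (2 + 1/81) = 36 + 163/81 = 3079/81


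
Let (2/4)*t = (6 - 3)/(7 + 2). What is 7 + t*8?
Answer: 37/3 ≈ 12.333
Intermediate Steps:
t = ⅔ (t = 2*((6 - 3)/(7 + 2)) = 2*(3/9) = 2*(3*(⅑)) = 2*(⅓) = ⅔ ≈ 0.66667)
7 + t*8 = 7 + (⅔)*8 = 7 + 16/3 = 37/3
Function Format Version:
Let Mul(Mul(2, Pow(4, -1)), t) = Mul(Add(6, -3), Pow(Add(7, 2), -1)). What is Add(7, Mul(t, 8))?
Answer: Rational(37, 3) ≈ 12.333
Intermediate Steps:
t = Rational(2, 3) (t = Mul(2, Mul(Add(6, -3), Pow(Add(7, 2), -1))) = Mul(2, Mul(3, Pow(9, -1))) = Mul(2, Mul(3, Rational(1, 9))) = Mul(2, Rational(1, 3)) = Rational(2, 3) ≈ 0.66667)
Add(7, Mul(t, 8)) = Add(7, Mul(Rational(2, 3), 8)) = Add(7, Rational(16, 3)) = Rational(37, 3)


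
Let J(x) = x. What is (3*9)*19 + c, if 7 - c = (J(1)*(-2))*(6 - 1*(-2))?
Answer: 536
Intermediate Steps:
c = 23 (c = 7 - 1*(-2)*(6 - 1*(-2)) = 7 - (-2)*(6 + 2) = 7 - (-2)*8 = 7 - 1*(-16) = 7 + 16 = 23)
(3*9)*19 + c = (3*9)*19 + 23 = 27*19 + 23 = 513 + 23 = 536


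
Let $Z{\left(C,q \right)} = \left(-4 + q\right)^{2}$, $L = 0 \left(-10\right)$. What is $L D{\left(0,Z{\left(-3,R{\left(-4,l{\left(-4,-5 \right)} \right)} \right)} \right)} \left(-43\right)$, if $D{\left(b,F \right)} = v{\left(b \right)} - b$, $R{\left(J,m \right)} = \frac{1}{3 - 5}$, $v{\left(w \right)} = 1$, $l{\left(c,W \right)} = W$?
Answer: $0$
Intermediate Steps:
$L = 0$
$R{\left(J,m \right)} = - \frac{1}{2}$ ($R{\left(J,m \right)} = \frac{1}{-2} = - \frac{1}{2}$)
$D{\left(b,F \right)} = 1 - b$
$L D{\left(0,Z{\left(-3,R{\left(-4,l{\left(-4,-5 \right)} \right)} \right)} \right)} \left(-43\right) = 0 \left(1 - 0\right) \left(-43\right) = 0 \left(1 + 0\right) \left(-43\right) = 0 \cdot 1 \left(-43\right) = 0 \left(-43\right) = 0$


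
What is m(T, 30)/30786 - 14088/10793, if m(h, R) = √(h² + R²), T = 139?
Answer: -14088/10793 + √20221/30786 ≈ -1.3007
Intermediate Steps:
m(h, R) = √(R² + h²)
m(T, 30)/30786 - 14088/10793 = √(30² + 139²)/30786 - 14088/10793 = √(900 + 19321)*(1/30786) - 14088*1/10793 = √20221*(1/30786) - 14088/10793 = √20221/30786 - 14088/10793 = -14088/10793 + √20221/30786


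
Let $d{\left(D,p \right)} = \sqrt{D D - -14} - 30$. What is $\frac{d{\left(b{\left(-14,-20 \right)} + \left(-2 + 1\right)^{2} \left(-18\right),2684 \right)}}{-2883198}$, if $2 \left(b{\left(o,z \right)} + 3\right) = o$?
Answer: $\frac{5}{480533} - \frac{\sqrt{798}}{2883198} \approx 6.0735 \cdot 10^{-7}$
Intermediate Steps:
$b{\left(o,z \right)} = -3 + \frac{o}{2}$
$d{\left(D,p \right)} = -30 + \sqrt{14 + D^{2}}$ ($d{\left(D,p \right)} = \sqrt{D^{2} + 14} - 30 = \sqrt{14 + D^{2}} - 30 = -30 + \sqrt{14 + D^{2}}$)
$\frac{d{\left(b{\left(-14,-20 \right)} + \left(-2 + 1\right)^{2} \left(-18\right),2684 \right)}}{-2883198} = \frac{-30 + \sqrt{14 + \left(\left(-3 + \frac{1}{2} \left(-14\right)\right) + \left(-2 + 1\right)^{2} \left(-18\right)\right)^{2}}}{-2883198} = \left(-30 + \sqrt{14 + \left(\left(-3 - 7\right) + \left(-1\right)^{2} \left(-18\right)\right)^{2}}\right) \left(- \frac{1}{2883198}\right) = \left(-30 + \sqrt{14 + \left(-10 + 1 \left(-18\right)\right)^{2}}\right) \left(- \frac{1}{2883198}\right) = \left(-30 + \sqrt{14 + \left(-10 - 18\right)^{2}}\right) \left(- \frac{1}{2883198}\right) = \left(-30 + \sqrt{14 + \left(-28\right)^{2}}\right) \left(- \frac{1}{2883198}\right) = \left(-30 + \sqrt{14 + 784}\right) \left(- \frac{1}{2883198}\right) = \left(-30 + \sqrt{798}\right) \left(- \frac{1}{2883198}\right) = \frac{5}{480533} - \frac{\sqrt{798}}{2883198}$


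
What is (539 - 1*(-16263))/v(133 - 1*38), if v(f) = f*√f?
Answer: 16802*√95/9025 ≈ 18.146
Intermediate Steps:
v(f) = f^(3/2)
(539 - 1*(-16263))/v(133 - 1*38) = (539 - 1*(-16263))/((133 - 1*38)^(3/2)) = (539 + 16263)/((133 - 38)^(3/2)) = 16802/(95^(3/2)) = 16802/((95*√95)) = 16802*(√95/9025) = 16802*√95/9025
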